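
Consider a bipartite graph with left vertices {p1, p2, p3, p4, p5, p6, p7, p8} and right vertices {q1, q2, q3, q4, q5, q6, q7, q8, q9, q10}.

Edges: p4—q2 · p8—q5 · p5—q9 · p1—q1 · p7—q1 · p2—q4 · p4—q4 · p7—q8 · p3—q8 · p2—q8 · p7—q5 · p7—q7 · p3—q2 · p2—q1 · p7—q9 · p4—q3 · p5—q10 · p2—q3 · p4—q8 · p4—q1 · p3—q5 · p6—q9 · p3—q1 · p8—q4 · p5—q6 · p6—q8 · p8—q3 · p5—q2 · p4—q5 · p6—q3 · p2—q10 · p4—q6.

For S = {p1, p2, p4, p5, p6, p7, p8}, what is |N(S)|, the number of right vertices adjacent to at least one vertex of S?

10

The union of neighbours of {p1, p2, p4, p5, p6, p7, p8} is {q1, q2, q3, q4, q5, q6, q7, q8, q9, q10}, which has 10 elements.
Since |N(S)| = 10 ≥ |S| = 7, Hall's condition holds for this subset.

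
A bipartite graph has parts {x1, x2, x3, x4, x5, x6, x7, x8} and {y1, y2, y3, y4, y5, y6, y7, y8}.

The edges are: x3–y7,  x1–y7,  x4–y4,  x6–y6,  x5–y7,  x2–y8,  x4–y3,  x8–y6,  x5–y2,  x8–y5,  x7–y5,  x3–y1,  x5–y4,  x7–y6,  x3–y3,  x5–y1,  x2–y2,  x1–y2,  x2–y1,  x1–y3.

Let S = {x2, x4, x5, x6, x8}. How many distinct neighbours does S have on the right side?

8

The union of neighbours of {x2, x4, x5, x6, x8} is {y1, y2, y3, y4, y5, y6, y7, y8}, which has 8 elements.
Since |N(S)| = 8 ≥ |S| = 5, Hall's condition holds for this subset.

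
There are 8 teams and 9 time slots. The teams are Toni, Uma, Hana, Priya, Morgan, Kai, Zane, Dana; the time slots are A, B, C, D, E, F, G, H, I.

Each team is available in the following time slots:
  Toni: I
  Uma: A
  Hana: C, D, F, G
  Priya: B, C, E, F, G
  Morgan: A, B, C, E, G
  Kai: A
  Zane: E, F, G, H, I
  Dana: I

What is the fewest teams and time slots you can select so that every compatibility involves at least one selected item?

6

A maximum matching has 6 edges (e.g. Toni–I, Uma–A, Hana–F, Priya–B, Morgan–E, Zane–G).
By König's theorem the minimum vertex cover has the same size. One such cover is {Hana, Priya, Morgan, Zane, A, I}.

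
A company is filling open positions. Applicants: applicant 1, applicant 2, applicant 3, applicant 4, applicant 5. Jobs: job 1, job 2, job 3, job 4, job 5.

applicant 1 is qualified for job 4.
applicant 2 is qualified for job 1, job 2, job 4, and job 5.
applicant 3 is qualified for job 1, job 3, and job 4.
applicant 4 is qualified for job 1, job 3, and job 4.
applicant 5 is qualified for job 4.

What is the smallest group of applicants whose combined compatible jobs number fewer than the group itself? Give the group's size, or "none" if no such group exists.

2

Take S = {applicant 1, applicant 5}. Its neighbourhood is {job 4}, so |N(S)| = 1 < |S| = 2.
No single vertex violates Hall's condition since each has at least one neighbour, so 2 is the minimum.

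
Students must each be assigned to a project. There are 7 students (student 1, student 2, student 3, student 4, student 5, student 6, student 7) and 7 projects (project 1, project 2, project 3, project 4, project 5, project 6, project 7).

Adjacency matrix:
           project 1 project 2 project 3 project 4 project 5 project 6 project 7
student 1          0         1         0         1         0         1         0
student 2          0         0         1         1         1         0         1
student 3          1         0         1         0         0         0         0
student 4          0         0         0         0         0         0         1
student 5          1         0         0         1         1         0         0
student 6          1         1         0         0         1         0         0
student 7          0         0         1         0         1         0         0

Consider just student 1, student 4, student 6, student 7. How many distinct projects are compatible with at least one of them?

The union of neighbours of {student 1, student 4, student 6, student 7} is {project 1, project 2, project 3, project 4, project 5, project 6, project 7}, which has 7 elements.
Since |N(S)| = 7 ≥ |S| = 4, Hall's condition holds for this subset.

7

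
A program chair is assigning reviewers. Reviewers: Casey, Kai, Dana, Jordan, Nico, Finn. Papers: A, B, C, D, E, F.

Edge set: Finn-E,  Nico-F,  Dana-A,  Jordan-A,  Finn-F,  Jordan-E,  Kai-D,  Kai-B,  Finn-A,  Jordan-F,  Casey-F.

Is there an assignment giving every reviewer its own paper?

The set {Casey, Dana, Jordan, Nico, Finn} has only 3 neighbours ({A, E, F}), so by Hall's theorem at most 4 of the 6 reviewers can be matched.
Hence no matching covers every reviewer.

No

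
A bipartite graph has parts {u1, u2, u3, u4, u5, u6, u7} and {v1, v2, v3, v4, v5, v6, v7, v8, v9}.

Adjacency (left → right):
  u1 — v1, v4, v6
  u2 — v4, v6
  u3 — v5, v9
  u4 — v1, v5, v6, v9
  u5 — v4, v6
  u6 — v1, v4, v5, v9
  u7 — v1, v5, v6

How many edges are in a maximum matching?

One maximum matching: u1–v1, u2–v4, u3–v5, u4–v9, u5–v6.
The set {u1, u2, u3, u4, u5, u6, u7} has only 5 neighbours ({v1, v4, v5, v6, v9}), so by Hall's theorem at most 5 of the 7 left vertices can be matched.

5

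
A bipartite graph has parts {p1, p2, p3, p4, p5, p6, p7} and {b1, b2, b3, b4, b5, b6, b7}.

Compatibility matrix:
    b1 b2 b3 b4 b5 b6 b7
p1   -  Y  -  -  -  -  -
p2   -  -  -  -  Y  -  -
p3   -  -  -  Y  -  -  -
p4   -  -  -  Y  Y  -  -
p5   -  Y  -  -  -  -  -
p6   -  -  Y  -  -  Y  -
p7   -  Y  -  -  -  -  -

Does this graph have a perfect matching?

The set {p1, p2, p3, p4, p5, p7} has only 3 neighbours ({b2, b4, b5}), so by Hall's theorem at most 4 of the 7 left vertices can be matched.
Hence no matching covers every left vertex.

No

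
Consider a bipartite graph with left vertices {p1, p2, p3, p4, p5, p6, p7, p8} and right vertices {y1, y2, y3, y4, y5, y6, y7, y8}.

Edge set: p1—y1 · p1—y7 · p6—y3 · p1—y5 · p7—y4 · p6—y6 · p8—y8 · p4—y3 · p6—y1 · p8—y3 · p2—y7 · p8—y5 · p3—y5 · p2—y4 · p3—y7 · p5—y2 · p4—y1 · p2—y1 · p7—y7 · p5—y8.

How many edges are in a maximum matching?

8

One maximum matching: p1→y1, p2→y4, p3→y5, p4→y3, p5→y2, p6→y6, p7→y7, p8→y8.
This saturates every left vertex, so 8 is the maximum.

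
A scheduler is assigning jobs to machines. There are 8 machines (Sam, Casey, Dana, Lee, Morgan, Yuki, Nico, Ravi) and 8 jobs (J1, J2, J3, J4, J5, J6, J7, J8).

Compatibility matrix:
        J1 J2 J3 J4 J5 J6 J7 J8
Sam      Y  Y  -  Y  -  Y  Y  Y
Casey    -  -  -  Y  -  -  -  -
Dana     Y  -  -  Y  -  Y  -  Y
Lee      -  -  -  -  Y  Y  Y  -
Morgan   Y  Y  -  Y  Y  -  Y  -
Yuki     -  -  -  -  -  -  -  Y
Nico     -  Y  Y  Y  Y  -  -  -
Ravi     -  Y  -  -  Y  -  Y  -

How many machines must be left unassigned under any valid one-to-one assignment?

0

For example, pair Sam-J6, Casey-J4, Dana-J1, Lee-J5, Morgan-J2, Yuki-J8, Nico-J3, Ravi-J7.
All 8 machines are matched, so no larger matching exists.
That matches 8 of the 8, leaving 0 unmatched; no matching can do better.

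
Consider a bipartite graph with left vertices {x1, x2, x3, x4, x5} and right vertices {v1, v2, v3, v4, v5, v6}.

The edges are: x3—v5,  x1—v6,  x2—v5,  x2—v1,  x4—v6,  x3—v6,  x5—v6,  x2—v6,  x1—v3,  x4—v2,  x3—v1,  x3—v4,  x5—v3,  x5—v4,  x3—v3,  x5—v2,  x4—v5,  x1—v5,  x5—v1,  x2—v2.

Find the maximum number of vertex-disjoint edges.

5

For example, pair x1→v5, x2→v1, x3→v6, x4→v2, x5→v3.
All 5 left vertices are matched, so no larger matching exists.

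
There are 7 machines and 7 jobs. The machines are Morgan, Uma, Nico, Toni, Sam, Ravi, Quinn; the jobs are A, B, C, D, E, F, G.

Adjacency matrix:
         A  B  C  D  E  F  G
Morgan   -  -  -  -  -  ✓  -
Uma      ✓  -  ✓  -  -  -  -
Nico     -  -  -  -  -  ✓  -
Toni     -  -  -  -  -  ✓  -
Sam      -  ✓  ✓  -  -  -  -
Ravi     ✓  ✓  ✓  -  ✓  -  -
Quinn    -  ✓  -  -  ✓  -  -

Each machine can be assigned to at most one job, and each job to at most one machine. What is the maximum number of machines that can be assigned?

5

One maximum matching: Morgan-F, Uma-A, Sam-C, Ravi-E, Quinn-B.
The set {Morgan, Nico, Toni} has only 1 neighbour ({F}), so by Hall's theorem at most 5 of the 7 machines can be matched.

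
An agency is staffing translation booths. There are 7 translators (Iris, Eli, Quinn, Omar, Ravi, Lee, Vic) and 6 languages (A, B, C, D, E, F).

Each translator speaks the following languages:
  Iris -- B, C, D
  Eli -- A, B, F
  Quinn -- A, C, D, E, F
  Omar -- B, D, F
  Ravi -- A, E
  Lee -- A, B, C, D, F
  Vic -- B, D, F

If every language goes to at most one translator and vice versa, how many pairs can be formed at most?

6

A valid assignment of size 6: Iris→C, Eli→B, Quinn→F, Omar→D, Ravi→E, Lee→A.
The set {Iris, Eli, Quinn, Omar, Ravi, Lee, Vic} has only 6 neighbours ({A, B, C, D, E, F}), so by Hall's theorem at most 6 of the 7 translators can be matched.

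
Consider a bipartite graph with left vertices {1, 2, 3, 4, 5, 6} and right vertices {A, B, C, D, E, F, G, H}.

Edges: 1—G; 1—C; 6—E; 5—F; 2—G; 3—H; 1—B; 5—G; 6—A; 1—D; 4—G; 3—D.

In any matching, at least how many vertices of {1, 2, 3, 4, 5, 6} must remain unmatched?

1

A valid assignment of size 5: 1–B, 2–G, 3–D, 5–F, 6–E.
The set {2, 4} has only 1 neighbour ({G}), so by Hall's theorem at most 5 of the 6 left vertices can be matched.
That matches 5 of the 6, leaving 1 unmatched; no matching can do better.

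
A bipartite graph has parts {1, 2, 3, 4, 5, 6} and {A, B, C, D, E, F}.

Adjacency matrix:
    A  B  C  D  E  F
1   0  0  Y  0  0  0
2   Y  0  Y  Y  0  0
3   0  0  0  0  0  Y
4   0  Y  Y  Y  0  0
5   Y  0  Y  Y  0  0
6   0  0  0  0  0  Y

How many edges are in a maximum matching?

5

For example, pair 1-C, 2-A, 3-F, 4-B, 5-D.
The set {3, 6} has only 1 neighbour ({F}), so by Hall's theorem at most 5 of the 6 left vertices can be matched.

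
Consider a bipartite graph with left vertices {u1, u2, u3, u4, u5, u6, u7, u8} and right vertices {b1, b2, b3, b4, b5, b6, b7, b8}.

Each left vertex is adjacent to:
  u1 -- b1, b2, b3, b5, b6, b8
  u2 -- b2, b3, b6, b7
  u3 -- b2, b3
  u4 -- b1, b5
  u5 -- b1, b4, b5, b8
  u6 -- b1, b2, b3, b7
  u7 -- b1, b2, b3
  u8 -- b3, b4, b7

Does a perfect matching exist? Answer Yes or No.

Yes

A valid assignment of size 8: u1→b8, u2→b6, u3→b2, u4→b5, u5→b4, u6→b7, u7→b1, u8→b3.
Every left vertex is matched, so this is a perfect matching.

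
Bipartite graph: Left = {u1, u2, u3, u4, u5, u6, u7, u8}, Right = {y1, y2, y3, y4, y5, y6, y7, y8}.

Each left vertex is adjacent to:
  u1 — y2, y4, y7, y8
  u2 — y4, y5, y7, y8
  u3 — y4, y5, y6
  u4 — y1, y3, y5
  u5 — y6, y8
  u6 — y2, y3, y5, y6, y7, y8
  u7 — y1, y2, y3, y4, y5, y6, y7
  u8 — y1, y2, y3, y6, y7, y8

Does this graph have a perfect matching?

Yes

For example, pair u1→y8, u2→y4, u3→y5, u4→y1, u5→y6, u6→y2, u7→y3, u8→y7.
All 8 left vertices are covered.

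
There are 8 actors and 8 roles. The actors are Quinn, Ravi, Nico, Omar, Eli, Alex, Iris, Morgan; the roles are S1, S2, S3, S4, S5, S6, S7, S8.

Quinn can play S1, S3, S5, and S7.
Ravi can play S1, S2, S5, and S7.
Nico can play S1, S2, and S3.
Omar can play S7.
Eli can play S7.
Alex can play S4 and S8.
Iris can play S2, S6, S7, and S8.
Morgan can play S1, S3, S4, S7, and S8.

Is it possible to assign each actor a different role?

No

The set {Omar, Eli} has only 1 neighbour ({S7}), so by Hall's theorem at most 7 of the 8 actors can be matched.
Hence no matching covers every actor.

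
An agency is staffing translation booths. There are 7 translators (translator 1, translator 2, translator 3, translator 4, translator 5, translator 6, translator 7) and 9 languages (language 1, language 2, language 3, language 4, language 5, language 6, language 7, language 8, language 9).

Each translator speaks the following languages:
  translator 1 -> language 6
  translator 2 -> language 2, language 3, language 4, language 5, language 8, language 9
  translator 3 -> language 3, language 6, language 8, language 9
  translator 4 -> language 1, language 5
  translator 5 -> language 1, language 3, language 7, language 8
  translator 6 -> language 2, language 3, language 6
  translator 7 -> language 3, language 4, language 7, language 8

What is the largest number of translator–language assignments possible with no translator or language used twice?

A valid assignment of size 7: translator 1→language 6, translator 2→language 2, translator 3→language 9, translator 4→language 1, translator 5→language 8, translator 6→language 3, translator 7→language 7.
All 7 translators are matched, so no larger matching exists.

7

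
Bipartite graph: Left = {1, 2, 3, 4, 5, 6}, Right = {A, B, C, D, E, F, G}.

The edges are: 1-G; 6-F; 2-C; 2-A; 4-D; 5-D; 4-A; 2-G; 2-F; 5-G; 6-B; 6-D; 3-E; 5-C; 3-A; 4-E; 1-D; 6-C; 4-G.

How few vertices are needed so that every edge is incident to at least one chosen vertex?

6

{1, 2, 3, 4, 5, 6} is a vertex cover of size 6: every edge has an endpoint in this set.
No smaller cover exists because 1–D, 2–F, 3–A, 4–E, 5–G, 6–B is a matching of size 6, and a cover must include an endpoint of each of these disjoint edges (König's theorem).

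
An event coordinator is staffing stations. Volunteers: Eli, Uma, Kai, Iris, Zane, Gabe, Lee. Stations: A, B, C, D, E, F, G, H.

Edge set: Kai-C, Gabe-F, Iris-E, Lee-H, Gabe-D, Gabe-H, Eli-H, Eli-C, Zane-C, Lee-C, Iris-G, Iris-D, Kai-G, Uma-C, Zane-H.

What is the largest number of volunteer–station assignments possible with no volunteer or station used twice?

For example, pair Eli–H, Uma–C, Kai–G, Iris–E, Gabe–F.
The set {Eli, Uma, Zane, Lee} has only 2 neighbours ({C, H}), so by Hall's theorem at most 5 of the 7 volunteers can be matched.

5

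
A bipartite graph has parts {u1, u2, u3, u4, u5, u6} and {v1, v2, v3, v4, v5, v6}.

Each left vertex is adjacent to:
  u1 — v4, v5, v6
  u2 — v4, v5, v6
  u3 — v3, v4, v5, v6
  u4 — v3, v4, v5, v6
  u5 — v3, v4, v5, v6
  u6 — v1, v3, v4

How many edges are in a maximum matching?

For example, pair u1–v5, u2–v4, u3–v3, u4–v6, u6–v1.
The set {u1, u2, u3, u4, u5} has only 4 neighbours ({v3, v4, v5, v6}), so by Hall's theorem at most 5 of the 6 left vertices can be matched.

5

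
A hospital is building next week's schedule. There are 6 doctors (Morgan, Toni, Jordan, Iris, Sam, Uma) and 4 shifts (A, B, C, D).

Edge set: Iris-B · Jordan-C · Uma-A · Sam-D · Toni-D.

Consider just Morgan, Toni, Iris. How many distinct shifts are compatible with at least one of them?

2

The union of neighbours of {Morgan, Toni, Iris} is {B, D}, which has 2 elements.
Since |N(S)| = 2 < |S| = 3, Hall's condition fails for this subset.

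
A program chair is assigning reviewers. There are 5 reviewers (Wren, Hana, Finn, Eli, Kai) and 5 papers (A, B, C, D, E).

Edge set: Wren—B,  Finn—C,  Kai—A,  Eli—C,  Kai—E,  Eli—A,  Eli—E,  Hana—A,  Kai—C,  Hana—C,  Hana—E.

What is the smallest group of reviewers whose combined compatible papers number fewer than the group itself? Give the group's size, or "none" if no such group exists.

4

Take S = {Hana, Finn, Eli, Kai}. Its neighbourhood is {A, C, E}, so |N(S)| = 3 < |S| = 4.
Every subset of size less than 4 has at least as many neighbours as members, so 4 is the minimum.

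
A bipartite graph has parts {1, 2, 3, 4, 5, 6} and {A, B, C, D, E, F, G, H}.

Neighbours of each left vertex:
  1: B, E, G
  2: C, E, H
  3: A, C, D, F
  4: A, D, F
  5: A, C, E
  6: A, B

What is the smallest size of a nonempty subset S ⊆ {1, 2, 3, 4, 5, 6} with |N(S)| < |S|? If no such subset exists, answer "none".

A matching saturating every left vertex exists, for instance 1→E, 2→H, 3→F, 4→D, 5→C, 6→B.
By Hall's marriage theorem, this means |N(S)| ≥ |S| for every subset S, so no violating subset exists.

none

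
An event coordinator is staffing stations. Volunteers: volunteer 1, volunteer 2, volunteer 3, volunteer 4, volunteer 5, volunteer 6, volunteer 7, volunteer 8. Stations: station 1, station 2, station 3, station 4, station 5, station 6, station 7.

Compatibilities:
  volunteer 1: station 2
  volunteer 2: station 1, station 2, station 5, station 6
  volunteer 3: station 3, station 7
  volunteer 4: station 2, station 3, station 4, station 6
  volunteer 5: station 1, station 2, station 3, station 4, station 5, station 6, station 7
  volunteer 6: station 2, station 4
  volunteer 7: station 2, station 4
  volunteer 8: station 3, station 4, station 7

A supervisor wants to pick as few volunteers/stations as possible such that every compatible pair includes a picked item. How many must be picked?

7

{volunteer 2, volunteer 3, volunteer 4, volunteer 5, volunteer 8, station 2, station 4} is a vertex cover of size 7: every edge has an endpoint in this set.
No smaller cover exists because volunteer 1–station 2, volunteer 2–station 5, volunteer 3–station 7, volunteer 4–station 6, volunteer 5–station 1, volunteer 6–station 4, volunteer 8–station 3 is a matching of size 7, and a cover must include an endpoint of each of these disjoint edges (König's theorem).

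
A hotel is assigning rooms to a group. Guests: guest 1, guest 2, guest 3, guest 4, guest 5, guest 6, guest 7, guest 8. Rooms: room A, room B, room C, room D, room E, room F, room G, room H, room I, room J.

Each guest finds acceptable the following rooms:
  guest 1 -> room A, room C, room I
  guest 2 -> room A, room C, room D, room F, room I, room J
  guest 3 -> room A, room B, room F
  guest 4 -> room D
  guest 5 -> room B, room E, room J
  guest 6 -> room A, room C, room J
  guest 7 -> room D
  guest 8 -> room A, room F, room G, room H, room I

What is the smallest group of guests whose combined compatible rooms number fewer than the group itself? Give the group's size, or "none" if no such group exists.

Take S = {guest 4, guest 7}. Its neighbourhood is {room D}, so |N(S)| = 1 < |S| = 2.
No single vertex violates Hall's condition since each has at least one neighbour, so 2 is the minimum.

2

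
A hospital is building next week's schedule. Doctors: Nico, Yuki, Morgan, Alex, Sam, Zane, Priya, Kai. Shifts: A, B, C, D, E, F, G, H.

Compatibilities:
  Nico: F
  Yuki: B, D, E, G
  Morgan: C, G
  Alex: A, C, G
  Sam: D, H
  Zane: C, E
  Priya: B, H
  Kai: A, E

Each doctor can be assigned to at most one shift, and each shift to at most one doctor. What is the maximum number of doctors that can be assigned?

8

One maximum matching: Nico-F, Yuki-B, Morgan-G, Alex-A, Sam-D, Zane-C, Priya-H, Kai-E.
This saturates every doctor, so 8 is the maximum.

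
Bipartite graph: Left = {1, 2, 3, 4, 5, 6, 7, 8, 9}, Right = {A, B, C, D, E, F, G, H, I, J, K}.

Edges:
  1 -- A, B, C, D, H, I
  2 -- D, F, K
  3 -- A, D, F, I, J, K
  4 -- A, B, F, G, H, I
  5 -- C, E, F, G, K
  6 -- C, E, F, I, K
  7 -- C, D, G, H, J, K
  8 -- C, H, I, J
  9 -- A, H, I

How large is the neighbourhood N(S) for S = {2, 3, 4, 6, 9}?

The union of neighbours of {2, 3, 4, 6, 9} is {A, B, C, D, E, F, G, H, I, J, K}, which has 11 elements.
Since |N(S)| = 11 ≥ |S| = 5, Hall's condition holds for this subset.

11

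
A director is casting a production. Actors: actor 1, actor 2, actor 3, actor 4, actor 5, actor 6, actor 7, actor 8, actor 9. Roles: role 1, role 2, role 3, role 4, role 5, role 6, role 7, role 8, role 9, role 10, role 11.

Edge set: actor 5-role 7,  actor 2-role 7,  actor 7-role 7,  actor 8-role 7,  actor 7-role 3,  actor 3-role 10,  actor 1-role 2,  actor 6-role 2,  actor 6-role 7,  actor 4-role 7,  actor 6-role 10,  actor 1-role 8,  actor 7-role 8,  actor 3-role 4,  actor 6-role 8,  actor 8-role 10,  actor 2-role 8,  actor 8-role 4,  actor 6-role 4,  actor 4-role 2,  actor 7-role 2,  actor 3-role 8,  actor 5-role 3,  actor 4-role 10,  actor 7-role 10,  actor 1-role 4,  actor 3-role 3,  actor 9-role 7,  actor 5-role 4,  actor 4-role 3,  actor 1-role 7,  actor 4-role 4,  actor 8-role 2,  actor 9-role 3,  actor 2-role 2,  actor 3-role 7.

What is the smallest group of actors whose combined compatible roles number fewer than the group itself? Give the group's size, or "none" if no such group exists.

Take S = {actor 1, actor 2, actor 3, actor 4, actor 5, actor 6, actor 7}. Its neighbourhood is {role 2, role 3, role 4, role 7, role 8, role 10}, so |N(S)| = 6 < |S| = 7.
Every subset of size less than 7 has at least as many neighbours as members, so 7 is the minimum.

7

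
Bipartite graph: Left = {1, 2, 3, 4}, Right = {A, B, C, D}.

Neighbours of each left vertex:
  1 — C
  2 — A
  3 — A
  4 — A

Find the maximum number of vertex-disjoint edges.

2

A valid assignment of size 2: 1-C, 2-A.
The set {2, 3, 4} has only 1 neighbour ({A}), so by Hall's theorem at most 2 of the 4 left vertices can be matched.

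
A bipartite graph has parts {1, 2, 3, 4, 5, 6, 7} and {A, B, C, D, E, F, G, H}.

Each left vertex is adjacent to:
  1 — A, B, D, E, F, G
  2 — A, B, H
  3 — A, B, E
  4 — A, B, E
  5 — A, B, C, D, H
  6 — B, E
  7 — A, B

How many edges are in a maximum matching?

6

A valid assignment of size 6: 1→G, 2→H, 3→A, 4→E, 5→D, 6→B.
The set {3, 4, 6, 7} has only 3 neighbours ({A, B, E}), so by Hall's theorem at most 6 of the 7 left vertices can be matched.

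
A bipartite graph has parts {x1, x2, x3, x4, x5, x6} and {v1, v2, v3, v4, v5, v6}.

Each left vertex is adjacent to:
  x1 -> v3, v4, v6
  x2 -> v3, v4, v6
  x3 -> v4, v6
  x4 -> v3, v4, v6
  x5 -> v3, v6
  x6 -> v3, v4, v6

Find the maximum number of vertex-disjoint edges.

3

A valid assignment of size 3: x1–v3, x2–v4, x3–v6.
The set {x1, x2, x3, x4, x5, x6} has only 3 neighbours ({v3, v4, v6}), so by Hall's theorem at most 3 of the 6 left vertices can be matched.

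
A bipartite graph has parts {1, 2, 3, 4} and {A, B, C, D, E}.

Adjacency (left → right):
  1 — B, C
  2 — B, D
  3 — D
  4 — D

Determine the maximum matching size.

3

For example, pair 1-C, 2-B, 3-D.
The set {3, 4} has only 1 neighbour ({D}), so by Hall's theorem at most 3 of the 4 left vertices can be matched.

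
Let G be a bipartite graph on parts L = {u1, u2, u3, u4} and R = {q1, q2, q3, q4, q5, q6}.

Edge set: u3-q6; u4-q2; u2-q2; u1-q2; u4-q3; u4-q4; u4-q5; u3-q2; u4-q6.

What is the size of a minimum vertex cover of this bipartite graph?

3

{u3, u4, q2} is a vertex cover of size 3: every edge has an endpoint in this set.
No smaller cover exists because u1–q2, u3–q6, u4–q4 is a matching of size 3, and a cover must include an endpoint of each of these disjoint edges (König's theorem).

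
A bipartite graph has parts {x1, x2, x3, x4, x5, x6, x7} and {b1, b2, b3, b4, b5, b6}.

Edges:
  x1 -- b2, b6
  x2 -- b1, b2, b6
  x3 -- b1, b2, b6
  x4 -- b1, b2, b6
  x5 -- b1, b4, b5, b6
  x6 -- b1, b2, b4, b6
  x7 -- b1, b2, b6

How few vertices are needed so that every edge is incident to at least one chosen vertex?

5

{x5, x6, b1, b2, b6} is a vertex cover of size 5: every edge has an endpoint in this set.
No smaller cover exists because x1–b2, x2–b1, x3–b6, x5–b5, x6–b4 is a matching of size 5, and a cover must include an endpoint of each of these disjoint edges (König's theorem).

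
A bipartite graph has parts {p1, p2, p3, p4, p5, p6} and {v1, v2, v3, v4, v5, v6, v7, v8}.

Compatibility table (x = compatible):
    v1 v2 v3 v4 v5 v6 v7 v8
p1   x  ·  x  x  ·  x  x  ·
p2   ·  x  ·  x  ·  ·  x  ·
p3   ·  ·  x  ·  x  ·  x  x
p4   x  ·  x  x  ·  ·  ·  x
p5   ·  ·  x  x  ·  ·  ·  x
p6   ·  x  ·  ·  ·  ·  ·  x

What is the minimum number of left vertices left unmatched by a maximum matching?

0

For example, pair p1→v3, p2→v7, p3→v8, p4→v1, p5→v4, p6→v2.
This saturates every left vertex, so 6 is the maximum.
That matches 6 of the 6, leaving 0 unmatched; no matching can do better.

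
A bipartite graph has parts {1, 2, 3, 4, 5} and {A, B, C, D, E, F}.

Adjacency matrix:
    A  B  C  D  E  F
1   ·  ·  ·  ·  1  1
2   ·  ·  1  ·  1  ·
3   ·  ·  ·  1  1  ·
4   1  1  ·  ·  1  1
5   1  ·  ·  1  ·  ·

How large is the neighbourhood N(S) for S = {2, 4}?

The union of neighbours of {2, 4} is {A, B, C, E, F}, which has 5 elements.
Since |N(S)| = 5 ≥ |S| = 2, Hall's condition holds for this subset.

5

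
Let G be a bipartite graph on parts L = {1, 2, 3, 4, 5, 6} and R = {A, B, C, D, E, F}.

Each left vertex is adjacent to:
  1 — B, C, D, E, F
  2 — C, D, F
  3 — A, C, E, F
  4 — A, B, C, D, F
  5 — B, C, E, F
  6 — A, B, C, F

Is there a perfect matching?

A valid assignment of size 6: 1→F, 2→C, 3→A, 4→D, 5→E, 6→B.
All 6 left vertices are covered.

Yes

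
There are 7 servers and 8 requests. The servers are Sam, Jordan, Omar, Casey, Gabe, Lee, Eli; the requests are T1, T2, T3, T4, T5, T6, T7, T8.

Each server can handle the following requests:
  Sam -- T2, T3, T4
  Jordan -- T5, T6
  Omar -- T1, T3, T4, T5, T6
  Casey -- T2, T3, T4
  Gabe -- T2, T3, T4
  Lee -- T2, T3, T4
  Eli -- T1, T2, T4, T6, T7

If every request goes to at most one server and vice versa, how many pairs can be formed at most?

A valid assignment of size 6: Sam–T3, Jordan–T6, Omar–T5, Casey–T2, Gabe–T4, Eli–T7.
The set {Sam, Casey, Gabe, Lee} has only 3 neighbours ({T2, T3, T4}), so by Hall's theorem at most 6 of the 7 servers can be matched.

6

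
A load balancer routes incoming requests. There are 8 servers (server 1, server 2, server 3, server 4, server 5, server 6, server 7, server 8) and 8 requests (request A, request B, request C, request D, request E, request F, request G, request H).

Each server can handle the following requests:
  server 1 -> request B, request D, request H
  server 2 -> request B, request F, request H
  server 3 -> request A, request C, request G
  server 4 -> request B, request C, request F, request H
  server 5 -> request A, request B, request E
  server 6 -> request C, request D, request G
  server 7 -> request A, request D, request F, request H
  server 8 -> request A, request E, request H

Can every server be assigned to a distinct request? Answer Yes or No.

A valid assignment of size 8: server 1→request D, server 2→request B, server 3→request C, server 4→request H, server 5→request A, server 6→request G, server 7→request F, server 8→request E.
All 8 servers are covered.

Yes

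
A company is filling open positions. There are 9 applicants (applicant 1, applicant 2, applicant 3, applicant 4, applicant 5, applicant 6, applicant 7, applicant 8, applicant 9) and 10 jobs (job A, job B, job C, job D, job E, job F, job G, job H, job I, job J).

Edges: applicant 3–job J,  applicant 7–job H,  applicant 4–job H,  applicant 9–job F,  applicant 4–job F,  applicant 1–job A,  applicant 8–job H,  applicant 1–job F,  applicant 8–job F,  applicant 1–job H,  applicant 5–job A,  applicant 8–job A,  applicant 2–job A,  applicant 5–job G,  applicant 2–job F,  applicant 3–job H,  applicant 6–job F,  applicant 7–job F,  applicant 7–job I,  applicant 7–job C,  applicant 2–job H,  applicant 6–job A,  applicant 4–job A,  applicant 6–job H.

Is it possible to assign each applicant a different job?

No

The set {applicant 1, applicant 2, applicant 4, applicant 6, applicant 8, applicant 9} has only 3 neighbours ({job A, job F, job H}), so by Hall's theorem at most 6 of the 9 applicants can be matched.
Hence no matching covers every applicant.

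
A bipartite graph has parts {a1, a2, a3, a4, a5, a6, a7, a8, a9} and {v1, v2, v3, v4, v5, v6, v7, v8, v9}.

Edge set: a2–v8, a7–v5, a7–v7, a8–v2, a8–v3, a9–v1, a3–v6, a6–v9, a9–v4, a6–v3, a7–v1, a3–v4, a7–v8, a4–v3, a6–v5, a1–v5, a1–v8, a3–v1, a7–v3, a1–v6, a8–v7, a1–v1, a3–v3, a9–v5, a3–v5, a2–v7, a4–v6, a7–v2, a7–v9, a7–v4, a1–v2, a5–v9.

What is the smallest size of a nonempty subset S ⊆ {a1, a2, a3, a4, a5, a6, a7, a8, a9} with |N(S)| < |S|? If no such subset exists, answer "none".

A matching saturating every left vertex exists, for instance a1→v2, a2→v8, a3→v3, a4→v6, a5→v9, a6→v5, a7→v4, a8→v7, a9→v1.
By Hall's marriage theorem, this means |N(S)| ≥ |S| for every subset S, so no violating subset exists.

none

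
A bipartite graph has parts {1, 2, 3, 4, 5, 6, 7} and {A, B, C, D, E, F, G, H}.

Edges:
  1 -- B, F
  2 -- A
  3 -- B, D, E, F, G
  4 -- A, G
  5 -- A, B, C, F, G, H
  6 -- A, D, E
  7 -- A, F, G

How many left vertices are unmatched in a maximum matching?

0

For example, pair 1→B, 2→A, 3→E, 4→G, 5→H, 6→D, 7→F.
All 7 left vertices are matched, so no larger matching exists.
That matches 7 of the 7, leaving 0 unmatched; no matching can do better.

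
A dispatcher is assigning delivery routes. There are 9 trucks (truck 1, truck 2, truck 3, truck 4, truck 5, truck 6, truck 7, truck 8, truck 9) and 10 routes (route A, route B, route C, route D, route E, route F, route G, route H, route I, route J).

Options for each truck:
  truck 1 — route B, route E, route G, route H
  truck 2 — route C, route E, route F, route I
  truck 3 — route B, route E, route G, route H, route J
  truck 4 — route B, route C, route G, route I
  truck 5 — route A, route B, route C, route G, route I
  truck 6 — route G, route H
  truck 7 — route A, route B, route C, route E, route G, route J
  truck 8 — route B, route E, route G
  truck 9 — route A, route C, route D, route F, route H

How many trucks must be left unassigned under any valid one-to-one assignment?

One maximum matching: truck 1→route B, truck 2→route F, truck 3→route J, truck 4→route I, truck 5→route A, truck 6→route G, truck 7→route C, truck 8→route E, truck 9→route H.
This saturates every truck, so 9 is the maximum.
That matches 9 of the 9, leaving 0 unmatched; no matching can do better.

0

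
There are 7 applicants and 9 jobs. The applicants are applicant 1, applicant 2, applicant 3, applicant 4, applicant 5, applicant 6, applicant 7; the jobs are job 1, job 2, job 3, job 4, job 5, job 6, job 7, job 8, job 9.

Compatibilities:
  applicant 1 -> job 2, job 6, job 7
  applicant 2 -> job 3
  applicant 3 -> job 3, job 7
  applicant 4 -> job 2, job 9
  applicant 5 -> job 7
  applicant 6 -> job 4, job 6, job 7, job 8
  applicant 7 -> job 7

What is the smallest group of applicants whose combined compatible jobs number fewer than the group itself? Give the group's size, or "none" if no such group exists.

2

Take S = {applicant 5, applicant 7}. Its neighbourhood is {job 7}, so |N(S)| = 1 < |S| = 2.
No single vertex violates Hall's condition since each has at least one neighbour, so 2 is the minimum.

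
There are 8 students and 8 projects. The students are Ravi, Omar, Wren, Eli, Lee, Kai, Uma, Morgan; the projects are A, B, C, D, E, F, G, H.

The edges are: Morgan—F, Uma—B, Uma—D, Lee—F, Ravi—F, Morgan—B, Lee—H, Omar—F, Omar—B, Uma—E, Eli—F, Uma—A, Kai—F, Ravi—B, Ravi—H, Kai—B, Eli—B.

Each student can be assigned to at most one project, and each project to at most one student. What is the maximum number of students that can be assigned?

For example, pair Ravi→H, Omar→F, Eli→B, Uma→E.
The set {Ravi, Omar, Wren, Eli, Lee, Kai, Morgan} has only 3 neighbours ({B, F, H}), so by Hall's theorem at most 4 of the 8 students can be matched.

4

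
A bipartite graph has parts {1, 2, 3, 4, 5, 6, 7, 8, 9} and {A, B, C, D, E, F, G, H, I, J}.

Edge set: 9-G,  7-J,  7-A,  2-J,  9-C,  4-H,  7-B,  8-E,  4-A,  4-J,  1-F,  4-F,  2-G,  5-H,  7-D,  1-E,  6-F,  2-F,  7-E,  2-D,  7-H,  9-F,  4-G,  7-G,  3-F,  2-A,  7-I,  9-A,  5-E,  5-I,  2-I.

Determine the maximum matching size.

For example, pair 1-E, 2-A, 3-F, 4-G, 5-H, 7-J, 9-C.
The set {1, 3, 6, 8} has only 2 neighbours ({E, F}), so by Hall's theorem at most 7 of the 9 left vertices can be matched.

7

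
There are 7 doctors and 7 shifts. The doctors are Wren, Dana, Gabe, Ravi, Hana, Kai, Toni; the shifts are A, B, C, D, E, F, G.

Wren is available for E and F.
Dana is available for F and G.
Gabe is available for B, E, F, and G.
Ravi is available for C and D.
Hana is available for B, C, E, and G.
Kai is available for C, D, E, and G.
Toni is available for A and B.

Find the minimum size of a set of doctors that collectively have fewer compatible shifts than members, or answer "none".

A matching saturating every doctor exists, for instance Wren→F, Dana→G, Gabe→B, Ravi→D, Hana→C, Kai→E, Toni→A.
By Hall's marriage theorem, this means |N(S)| ≥ |S| for every subset S, so no violating subset exists.

none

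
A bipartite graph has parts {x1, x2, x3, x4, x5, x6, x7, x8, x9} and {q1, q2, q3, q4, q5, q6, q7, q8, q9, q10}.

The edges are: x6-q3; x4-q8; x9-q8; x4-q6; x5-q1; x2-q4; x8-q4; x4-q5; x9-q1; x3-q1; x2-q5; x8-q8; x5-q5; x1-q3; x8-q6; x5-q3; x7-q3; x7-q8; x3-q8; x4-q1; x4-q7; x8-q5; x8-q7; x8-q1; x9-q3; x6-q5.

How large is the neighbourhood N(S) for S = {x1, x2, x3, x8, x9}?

7

The union of neighbours of {x1, x2, x3, x8, x9} is {q1, q3, q4, q5, q6, q7, q8}, which has 7 elements.
Since |N(S)| = 7 ≥ |S| = 5, Hall's condition holds for this subset.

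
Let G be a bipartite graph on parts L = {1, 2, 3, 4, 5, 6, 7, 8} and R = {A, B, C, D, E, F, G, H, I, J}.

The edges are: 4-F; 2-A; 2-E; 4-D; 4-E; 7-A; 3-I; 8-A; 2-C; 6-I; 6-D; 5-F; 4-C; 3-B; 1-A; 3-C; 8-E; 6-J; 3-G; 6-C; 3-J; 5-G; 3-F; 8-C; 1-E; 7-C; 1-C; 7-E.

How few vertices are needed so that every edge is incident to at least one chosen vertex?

7

A maximum matching has 7 edges (e.g. 1–A, 2–C, 3–G, 4–D, 5–F, 6–J, 7–E).
By König's theorem the minimum vertex cover has the same size. One such cover is {3, 4, 5, 6, A, C, E}.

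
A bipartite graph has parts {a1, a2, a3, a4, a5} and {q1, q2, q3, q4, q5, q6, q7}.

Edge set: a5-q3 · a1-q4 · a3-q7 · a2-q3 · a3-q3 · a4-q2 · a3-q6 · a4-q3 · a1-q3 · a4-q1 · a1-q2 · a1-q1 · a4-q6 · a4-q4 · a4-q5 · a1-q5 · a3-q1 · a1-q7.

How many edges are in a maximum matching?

4

For example, pair a1–q7, a2–q3, a3–q6, a4–q4.
The set {a2, a5} has only 1 neighbour ({q3}), so by Hall's theorem at most 4 of the 5 left vertices can be matched.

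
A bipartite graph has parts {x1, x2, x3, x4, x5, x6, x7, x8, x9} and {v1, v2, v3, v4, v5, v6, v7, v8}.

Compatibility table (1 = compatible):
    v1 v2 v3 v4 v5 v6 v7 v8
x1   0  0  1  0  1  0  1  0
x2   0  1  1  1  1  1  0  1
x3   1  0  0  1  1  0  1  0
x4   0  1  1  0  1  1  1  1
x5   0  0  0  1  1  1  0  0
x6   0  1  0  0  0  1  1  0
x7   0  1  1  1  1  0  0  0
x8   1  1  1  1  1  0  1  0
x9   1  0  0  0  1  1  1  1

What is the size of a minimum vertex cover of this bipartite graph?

A maximum matching has 8 edges (e.g. x1–v7, x2–v5, x3–v1, x4–v8, x5–v6, x6–v2, x7–v4, x8–v3).
By König's theorem the minimum vertex cover has the same size. One such cover is {v1, v2, v3, v4, v5, v6, v7, v8}.

8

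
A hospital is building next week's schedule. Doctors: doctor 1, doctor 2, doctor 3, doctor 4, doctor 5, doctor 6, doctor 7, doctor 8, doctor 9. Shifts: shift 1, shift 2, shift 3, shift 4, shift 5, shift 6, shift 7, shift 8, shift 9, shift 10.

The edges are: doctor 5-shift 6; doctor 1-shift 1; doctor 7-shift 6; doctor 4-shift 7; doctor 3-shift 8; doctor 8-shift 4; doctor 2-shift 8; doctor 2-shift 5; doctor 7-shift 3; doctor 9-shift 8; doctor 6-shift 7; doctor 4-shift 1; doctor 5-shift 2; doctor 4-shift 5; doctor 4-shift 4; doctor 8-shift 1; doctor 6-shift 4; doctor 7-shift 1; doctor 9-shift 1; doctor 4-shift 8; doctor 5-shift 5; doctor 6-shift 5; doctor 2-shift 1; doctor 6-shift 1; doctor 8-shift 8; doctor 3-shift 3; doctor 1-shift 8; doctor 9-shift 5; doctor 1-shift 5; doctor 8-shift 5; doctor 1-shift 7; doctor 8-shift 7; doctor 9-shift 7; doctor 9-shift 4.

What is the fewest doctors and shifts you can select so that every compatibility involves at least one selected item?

A maximum matching has 8 edges (e.g. doctor 1–shift 8, doctor 2–shift 1, doctor 3–shift 3, doctor 4–shift 7, doctor 5–shift 2, doctor 6–shift 4, doctor 7–shift 6, doctor 8–shift 5).
By König's theorem the minimum vertex cover has the same size. One such cover is {doctor 3, doctor 5, doctor 7, shift 1, shift 4, shift 5, shift 7, shift 8}.

8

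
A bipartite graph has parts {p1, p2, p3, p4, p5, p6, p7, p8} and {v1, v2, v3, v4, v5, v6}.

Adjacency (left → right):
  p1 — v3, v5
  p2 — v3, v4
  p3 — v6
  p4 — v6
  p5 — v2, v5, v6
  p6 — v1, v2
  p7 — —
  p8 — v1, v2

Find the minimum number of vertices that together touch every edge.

The 6 edges p1–v3, p2–v4, p3–v6, p5–v5, p6–v1, p8–v2 form a matching, so any vertex cover needs at least 6 vertices (one per matched edge).
Conversely {p1, p2, p5, p6, p8, v6} meets every edge and has exactly 6 vertices, so 6 is optimal.

6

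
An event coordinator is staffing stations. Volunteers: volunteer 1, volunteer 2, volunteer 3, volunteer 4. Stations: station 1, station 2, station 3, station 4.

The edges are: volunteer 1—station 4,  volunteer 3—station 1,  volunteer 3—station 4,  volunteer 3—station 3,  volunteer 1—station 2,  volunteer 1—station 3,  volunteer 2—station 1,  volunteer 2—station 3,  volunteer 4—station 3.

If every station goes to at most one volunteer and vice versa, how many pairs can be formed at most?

4

For example, pair volunteer 1→station 2, volunteer 2→station 1, volunteer 3→station 4, volunteer 4→station 3.
This saturates every volunteer, so 4 is the maximum.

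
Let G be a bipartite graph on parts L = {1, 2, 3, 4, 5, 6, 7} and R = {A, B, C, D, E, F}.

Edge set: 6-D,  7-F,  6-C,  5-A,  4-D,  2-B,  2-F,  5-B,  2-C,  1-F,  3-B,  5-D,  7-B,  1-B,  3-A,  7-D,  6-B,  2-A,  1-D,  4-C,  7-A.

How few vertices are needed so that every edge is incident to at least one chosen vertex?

{A, B, C, D, F} is a vertex cover of size 5: every edge has an endpoint in this set.
No smaller cover exists because 1–D, 2–F, 3–A, 4–C, 5–B is a matching of size 5, and a cover must include an endpoint of each of these disjoint edges (König's theorem).

5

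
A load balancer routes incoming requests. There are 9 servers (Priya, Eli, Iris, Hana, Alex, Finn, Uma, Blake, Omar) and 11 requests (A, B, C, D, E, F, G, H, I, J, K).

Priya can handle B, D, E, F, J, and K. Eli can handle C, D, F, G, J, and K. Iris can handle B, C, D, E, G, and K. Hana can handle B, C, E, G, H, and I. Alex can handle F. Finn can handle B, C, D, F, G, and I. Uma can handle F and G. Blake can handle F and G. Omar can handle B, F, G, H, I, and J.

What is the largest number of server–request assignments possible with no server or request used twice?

One maximum matching: Priya-K, Eli-D, Iris-E, Hana-H, Alex-F, Finn-B, Uma-G, Omar-J.
The set {Alex, Uma, Blake} has only 2 neighbours ({F, G}), so by Hall's theorem at most 8 of the 9 servers can be matched.

8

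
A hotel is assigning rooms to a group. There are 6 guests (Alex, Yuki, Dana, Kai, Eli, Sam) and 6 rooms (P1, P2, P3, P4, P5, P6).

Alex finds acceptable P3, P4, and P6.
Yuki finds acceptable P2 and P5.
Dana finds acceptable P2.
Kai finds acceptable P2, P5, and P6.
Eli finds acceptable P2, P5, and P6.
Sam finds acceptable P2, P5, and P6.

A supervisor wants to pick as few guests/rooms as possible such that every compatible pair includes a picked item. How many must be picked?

4

A maximum matching has 4 edges (e.g. Alex–P4, Yuki–P5, Dana–P2, Kai–P6).
By König's theorem the minimum vertex cover has the same size. One such cover is {Alex, P2, P5, P6}.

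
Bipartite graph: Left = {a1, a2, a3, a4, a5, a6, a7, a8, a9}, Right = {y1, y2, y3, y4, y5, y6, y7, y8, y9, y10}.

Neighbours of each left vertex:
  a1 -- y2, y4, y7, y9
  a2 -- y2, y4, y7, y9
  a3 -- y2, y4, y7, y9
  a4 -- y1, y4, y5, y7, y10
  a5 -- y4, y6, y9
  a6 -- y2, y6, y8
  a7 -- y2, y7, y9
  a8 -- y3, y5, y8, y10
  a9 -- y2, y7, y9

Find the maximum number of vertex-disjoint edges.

A valid assignment of size 8: a1-y9, a2-y2, a3-y4, a4-y10, a5-y6, a6-y8, a7-y7, a8-y3.
The set {a1, a2, a3, a7, a9} has only 4 neighbours ({y2, y4, y7, y9}), so by Hall's theorem at most 8 of the 9 left vertices can be matched.

8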